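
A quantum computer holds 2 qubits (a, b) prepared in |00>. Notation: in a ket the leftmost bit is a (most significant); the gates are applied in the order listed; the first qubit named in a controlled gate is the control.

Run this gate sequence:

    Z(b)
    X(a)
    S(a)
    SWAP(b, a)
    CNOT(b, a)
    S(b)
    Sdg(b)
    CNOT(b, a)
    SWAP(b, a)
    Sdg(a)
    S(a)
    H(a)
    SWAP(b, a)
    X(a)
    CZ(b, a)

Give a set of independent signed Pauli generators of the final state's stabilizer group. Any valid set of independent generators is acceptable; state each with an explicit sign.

The final state is stabilized by the group generated by +IX, -ZI; other independent generating sets are equally valid. Key observation: steps 3-10 multiply out to the identity, so the circuit reduces to the remaining gates.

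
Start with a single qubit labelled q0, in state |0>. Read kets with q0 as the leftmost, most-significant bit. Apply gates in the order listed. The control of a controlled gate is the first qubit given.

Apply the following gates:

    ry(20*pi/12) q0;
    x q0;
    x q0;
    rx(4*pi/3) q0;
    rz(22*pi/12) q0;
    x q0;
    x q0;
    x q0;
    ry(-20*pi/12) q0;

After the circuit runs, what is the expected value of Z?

In the final state, Z has expectation -1/16 + 3*sqrt(3)/8.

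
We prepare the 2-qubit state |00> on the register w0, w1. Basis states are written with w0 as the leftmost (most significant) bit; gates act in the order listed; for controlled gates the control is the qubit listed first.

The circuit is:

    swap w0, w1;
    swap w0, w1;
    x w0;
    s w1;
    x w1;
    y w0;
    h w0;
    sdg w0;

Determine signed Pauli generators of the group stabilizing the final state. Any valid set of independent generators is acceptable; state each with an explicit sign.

One valid set of independent stabilizer generators is -YI, -IZ (any independent generating set of the same group is equally correct).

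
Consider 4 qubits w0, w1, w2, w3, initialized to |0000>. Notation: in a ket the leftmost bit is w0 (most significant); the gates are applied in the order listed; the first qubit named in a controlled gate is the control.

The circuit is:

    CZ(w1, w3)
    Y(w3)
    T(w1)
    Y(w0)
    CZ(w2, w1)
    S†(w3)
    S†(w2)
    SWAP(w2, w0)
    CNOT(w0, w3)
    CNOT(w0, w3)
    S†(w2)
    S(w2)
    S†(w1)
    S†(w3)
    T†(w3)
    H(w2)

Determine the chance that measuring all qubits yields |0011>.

A full measurement returns |0011> with probability 1/2.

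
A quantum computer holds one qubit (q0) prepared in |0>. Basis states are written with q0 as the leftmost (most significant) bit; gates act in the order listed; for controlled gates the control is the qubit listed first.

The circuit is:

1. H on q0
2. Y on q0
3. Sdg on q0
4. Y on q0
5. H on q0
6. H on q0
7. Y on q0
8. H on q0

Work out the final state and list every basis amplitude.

After the circuit, the state carries amplitude 1/2 - I/2 on |0>, -1/2 - I/2 on |1>.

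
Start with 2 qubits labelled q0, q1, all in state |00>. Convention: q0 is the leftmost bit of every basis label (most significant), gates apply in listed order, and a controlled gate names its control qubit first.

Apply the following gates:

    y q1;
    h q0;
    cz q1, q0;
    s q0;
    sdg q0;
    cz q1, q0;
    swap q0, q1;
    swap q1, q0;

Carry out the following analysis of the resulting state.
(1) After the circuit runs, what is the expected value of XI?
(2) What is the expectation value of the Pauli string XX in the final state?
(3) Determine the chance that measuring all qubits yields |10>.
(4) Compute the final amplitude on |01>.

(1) In the final state, XI has expectation 1.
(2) The observable XX averages to 0.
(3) The probability of measuring |10> is 0.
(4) The amplitude on |01> is sqrt(2)*I/2.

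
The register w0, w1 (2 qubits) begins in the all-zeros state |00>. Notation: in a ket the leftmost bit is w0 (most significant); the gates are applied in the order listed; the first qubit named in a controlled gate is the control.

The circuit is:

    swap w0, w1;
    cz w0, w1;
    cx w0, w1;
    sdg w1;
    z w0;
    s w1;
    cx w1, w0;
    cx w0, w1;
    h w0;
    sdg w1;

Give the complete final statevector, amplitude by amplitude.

The resulting statevector has amplitude sqrt(2)/2 on |00>, 0 on |01>, sqrt(2)/2 on |10>, 0 on |11>.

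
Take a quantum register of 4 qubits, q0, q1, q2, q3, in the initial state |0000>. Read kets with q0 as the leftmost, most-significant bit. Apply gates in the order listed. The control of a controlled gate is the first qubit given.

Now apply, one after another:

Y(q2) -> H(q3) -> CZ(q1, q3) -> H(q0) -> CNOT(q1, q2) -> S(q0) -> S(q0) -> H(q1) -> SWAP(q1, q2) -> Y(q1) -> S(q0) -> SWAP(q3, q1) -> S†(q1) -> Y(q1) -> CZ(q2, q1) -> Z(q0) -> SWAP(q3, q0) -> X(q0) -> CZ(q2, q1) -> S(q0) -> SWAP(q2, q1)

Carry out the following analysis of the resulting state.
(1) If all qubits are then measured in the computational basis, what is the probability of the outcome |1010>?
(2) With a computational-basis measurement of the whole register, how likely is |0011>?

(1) A full measurement returns |1010> with probability 1/8.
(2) Outcome |0011> occurs with probability 0.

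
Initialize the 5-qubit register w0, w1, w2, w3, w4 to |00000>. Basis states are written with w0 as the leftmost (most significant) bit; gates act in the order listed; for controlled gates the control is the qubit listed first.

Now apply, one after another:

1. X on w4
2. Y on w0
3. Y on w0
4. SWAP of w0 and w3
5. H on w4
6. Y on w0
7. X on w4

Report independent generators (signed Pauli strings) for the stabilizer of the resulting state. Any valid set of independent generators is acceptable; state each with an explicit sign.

The final state is stabilized by the group generated by -IIIIX, -ZIIII, +IZIII, +IIZII, +IIIZI; other independent generating sets are equally valid.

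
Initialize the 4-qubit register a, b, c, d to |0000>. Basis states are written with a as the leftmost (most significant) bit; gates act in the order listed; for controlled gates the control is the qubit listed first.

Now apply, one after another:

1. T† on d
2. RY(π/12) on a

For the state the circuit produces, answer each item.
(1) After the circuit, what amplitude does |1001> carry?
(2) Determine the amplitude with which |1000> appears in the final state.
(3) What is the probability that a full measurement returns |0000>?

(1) The final state's coefficient on |1001> equals 0.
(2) |1000> carries amplitude -sqrt(6 - 3*sqrt(2))/4 + sqrt(sqrt(2) + 2)/4 in the final state.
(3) Outcome |0000> occurs with probability sqrt(2)/8 + sqrt(6)/8 + 1/2.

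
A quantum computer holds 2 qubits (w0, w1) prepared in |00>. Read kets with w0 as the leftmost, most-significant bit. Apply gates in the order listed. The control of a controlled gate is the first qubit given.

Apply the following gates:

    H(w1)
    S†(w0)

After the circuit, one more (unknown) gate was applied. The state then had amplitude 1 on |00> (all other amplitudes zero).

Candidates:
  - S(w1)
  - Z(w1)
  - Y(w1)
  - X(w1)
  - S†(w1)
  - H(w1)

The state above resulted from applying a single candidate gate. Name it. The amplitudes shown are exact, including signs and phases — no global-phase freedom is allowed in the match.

It was H(w1) that produced the state shown.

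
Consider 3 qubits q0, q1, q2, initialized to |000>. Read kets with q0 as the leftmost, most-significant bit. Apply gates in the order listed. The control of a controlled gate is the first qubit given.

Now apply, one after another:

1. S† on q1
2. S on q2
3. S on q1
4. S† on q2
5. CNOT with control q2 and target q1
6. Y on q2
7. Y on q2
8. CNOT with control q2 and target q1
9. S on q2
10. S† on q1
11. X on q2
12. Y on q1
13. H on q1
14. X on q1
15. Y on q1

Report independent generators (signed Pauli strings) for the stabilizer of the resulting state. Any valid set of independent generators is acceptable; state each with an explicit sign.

The final state is stabilized by the group generated by +IXI, +ZII, -IIZ; other independent generating sets are equally valid.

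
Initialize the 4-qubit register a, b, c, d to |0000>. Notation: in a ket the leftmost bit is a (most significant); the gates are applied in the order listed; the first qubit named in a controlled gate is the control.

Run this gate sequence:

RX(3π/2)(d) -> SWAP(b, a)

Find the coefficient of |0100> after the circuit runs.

|0100> carries amplitude 0 in the final state.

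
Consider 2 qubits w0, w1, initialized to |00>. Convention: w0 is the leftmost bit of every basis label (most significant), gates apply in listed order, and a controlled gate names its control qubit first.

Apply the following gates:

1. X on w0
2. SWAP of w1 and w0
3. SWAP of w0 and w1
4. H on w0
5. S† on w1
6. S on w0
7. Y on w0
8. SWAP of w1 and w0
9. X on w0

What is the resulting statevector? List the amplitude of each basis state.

The final amplitudes are 0 on |00>, 0 on |01>, -sqrt(2)/2 on |10>, sqrt(2)*I/2 on |11>.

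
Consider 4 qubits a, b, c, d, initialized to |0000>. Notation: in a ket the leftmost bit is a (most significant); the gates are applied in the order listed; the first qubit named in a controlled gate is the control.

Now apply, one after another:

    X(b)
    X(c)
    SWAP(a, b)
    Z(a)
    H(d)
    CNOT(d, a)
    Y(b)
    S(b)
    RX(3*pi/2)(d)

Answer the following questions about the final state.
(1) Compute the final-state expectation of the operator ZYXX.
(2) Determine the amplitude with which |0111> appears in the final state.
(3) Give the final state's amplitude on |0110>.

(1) The expectation value of ZYXX is 0.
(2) The amplitude on |0111> is -1/2.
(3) The final state's coefficient on |0110> equals -I/2.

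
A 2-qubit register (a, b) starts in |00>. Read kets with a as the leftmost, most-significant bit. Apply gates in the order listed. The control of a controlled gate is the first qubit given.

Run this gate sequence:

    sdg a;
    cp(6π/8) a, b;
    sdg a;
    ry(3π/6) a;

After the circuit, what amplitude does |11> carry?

|11> carries amplitude 0 in the final state.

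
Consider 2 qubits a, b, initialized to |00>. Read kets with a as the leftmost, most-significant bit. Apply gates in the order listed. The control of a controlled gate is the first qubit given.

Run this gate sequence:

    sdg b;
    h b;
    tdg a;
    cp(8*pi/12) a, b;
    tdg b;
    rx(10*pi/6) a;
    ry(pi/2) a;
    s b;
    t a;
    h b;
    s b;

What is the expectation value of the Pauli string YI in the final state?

The expectation value of YI is sqrt(2)/4 + sqrt(6)/4.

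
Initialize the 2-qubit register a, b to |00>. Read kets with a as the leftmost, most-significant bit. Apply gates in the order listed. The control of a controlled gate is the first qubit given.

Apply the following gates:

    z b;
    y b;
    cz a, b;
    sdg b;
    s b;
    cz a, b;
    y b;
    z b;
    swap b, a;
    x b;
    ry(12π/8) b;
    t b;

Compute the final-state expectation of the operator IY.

The observable IY averages to sqrt(2)/2. Key observation: gates 1-8 undo each other exactly, leaving only the rest of the circuit to track.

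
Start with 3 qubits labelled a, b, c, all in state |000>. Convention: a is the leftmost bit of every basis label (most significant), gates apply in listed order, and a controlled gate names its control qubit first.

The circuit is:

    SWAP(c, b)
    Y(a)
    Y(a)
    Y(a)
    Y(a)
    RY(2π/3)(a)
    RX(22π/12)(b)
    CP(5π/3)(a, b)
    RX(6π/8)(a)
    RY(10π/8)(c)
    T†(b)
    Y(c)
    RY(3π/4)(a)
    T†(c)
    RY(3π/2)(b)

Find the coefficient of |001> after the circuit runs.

The final state's coefficient on |001> equals -sqrt(1/2 - sqrt(2)/4)/16 - sqrt(2)*sqrt(1/2 - sqrt(2)/4)/32 + sqrt(6)*sqrt(1/2 - sqrt(2)/4)/32 + sqrt(3)*sqrt(1/2 - sqrt(2)/4)/16 + 3*sqrt(2)*I*sqrt(sqrt(2)/4 + 1/2)*exp(-5*I*pi/6)/32 - 3*sqrt(2)*I*sqrt(sqrt(2)/4 + 1/2)*exp(-I*pi/4)/32 + 3*sqrt(2)*sqrt(sqrt(2)/4 + 1/2)*exp(-I*pi/4)/32 + sqrt(3)*I*sqrt(sqrt(2)/4 + 1/2)*exp(-5*I*pi/6)/16 + 3*sqrt(2)*sqrt(sqrt(2)/4 + 1/2)*exp(-5*I*pi/6)/32 + sqrt(3)*sqrt(sqrt(2)/4 + 1/2)*exp(-5*I*pi/6)/16 - sqrt(6)*I*sqrt(sqrt(2)/4 + 1/2)*exp(-I*pi/4)/32 + sqrt(6)*sqrt(sqrt(2)/4 + 1/2)*exp(-I*pi/4)/32 - sqrt(3)*I*sqrt(1/2 - sqrt(2)/4)/16 - sqrt(3)*I*sqrt(1/2 - sqrt(2)/4)*exp(-I*pi/4)/16 + sqrt(3)*sqrt(1/2 - sqrt(2)/4)*exp(-I*pi/4)/16 + sqrt(6)*sqrt(1/2 - sqrt(2)/4)*exp(-I*pi/4)/32 - I*sqrt(1/2 - sqrt(2)/4)*exp(-I*pi/4)/16 - sqrt(2)*I*sqrt(1/2 - sqrt(2)/4)/32 + sqrt(1/2 - sqrt(2)/4)*exp(-I*pi/4)/16 + sqrt(2)*sqrt(1/2 - sqrt(2)/4)*exp(-I*pi/4)/32 + sqrt(2)*I*sqrt(1/2 - sqrt(2)/4)*exp(-I*pi/4)/32 + sqrt(6)*I*sqrt(1/2 - sqrt(2)/4)*exp(-I*pi/4)/32 + I*sqrt(1/2 - sqrt(2)/4)/16 + sqrt(6)*I*sqrt(1/2 - sqrt(2)/4)/32 - sqrt(6)*sqrt(sqrt(2)/4 + 1/2)*exp(-5*I*pi/6)/32 - sqrt(6)*I*sqrt(sqrt(2)/4 + 1/2)*exp(-5*I*pi/6)/32 - sqrt(3)*sqrt(sqrt(2)/4 + 1/2)*exp(-I*pi/4)/16 + sqrt(3)*I*sqrt(sqrt(2)/4 + 1/2)*exp(-I*pi/4)/16 - 3*sqrt(sqrt(2)/4 + 1/2)*exp(-5*I*pi/6)/16 - 3*sqrt(sqrt(2)/4 + 1/2)*exp(-I*pi/4)/16 + 3*I*sqrt(sqrt(2)/4 + 1/2)*exp(-I*pi/4)/16 - 3*I*sqrt(sqrt(2)/4 + 1/2)*exp(-5*I*pi/6)/16. Key observation: steps 2-5 multiply out to the identity, so the circuit reduces to the remaining gates.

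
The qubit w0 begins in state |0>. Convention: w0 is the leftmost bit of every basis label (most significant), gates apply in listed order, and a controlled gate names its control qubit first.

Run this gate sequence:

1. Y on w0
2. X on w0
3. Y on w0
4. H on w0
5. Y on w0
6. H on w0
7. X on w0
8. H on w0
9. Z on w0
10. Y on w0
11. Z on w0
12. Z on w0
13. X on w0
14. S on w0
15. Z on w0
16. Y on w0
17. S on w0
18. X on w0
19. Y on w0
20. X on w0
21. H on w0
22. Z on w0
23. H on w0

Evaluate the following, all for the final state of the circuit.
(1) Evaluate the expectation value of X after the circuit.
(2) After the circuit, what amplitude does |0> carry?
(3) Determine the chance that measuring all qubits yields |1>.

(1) In the final state, X has expectation 1.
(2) The amplitude on |0> is -sqrt(2)*I/2.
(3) Outcome |1> occurs with probability 1/2.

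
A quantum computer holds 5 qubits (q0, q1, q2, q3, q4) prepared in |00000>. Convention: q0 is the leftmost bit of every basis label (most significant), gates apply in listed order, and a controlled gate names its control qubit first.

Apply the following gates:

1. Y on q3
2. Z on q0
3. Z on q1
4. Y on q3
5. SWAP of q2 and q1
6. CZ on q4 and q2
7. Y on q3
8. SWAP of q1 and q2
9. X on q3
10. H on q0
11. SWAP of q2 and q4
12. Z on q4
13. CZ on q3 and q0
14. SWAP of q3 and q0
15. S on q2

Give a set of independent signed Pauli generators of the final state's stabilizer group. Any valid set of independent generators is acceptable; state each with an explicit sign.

One valid set of independent stabilizer generators is +IIIXI, +ZIIII, +IZIII, +IIZII, +IIIIZ (any independent generating set of the same group is equally correct).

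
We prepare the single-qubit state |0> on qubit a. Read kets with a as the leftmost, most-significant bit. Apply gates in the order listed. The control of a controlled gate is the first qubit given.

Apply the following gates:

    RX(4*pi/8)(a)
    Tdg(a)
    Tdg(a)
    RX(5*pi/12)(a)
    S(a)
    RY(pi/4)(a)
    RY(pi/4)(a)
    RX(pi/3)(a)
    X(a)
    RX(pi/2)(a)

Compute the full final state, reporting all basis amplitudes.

After the circuit, the state carries amplitude sqrt(6 - 3*sqrt(2))/8 + 3*sqrt(sqrt(2) + 2)/8 - I*sqrt(3*sqrt(2) + 6)/8 + 3*I*sqrt(2 - sqrt(2))/8 on |0>, -sqrt(sqrt(2) + 2)/8 + sqrt(6 - 3*sqrt(2))/8 - I*sqrt(3*sqrt(2) + 6)/8 - I*sqrt(2 - sqrt(2))/8 on |1>.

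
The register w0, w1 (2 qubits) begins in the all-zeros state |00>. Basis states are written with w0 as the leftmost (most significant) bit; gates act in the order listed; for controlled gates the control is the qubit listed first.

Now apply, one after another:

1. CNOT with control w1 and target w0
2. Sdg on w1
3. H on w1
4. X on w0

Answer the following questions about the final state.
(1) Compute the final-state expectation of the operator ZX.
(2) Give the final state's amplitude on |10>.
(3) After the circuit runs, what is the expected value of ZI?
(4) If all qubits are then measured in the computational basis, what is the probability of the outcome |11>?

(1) The expectation value of ZX is -1.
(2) The final state's coefficient on |10> equals sqrt(2)/2.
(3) In the final state, ZI has expectation -1.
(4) The probability of measuring |11> is 1/2.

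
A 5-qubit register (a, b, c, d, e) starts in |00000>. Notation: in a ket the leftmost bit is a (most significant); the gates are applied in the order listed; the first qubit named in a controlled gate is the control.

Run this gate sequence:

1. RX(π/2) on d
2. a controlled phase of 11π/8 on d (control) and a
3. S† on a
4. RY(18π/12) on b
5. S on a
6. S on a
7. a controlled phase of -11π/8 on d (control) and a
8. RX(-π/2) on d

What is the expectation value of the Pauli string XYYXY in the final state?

The expectation value of XYYXY is 0.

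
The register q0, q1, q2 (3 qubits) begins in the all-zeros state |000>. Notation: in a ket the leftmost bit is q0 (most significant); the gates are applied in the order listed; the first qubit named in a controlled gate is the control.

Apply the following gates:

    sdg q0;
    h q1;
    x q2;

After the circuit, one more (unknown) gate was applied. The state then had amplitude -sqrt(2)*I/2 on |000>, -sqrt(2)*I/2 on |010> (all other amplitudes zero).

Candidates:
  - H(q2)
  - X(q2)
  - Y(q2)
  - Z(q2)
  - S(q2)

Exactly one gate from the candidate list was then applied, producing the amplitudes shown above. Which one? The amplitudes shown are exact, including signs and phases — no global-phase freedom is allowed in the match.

It was Y(q2) that produced the state shown.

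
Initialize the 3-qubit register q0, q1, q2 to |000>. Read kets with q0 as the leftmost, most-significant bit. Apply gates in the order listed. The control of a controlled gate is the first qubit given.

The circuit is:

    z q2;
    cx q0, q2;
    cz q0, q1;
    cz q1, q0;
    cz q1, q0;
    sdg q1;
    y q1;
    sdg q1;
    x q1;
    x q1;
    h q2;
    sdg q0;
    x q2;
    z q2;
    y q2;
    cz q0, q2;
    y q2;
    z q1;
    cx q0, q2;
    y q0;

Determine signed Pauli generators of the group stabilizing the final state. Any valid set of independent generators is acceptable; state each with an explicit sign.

The stabilizer group can be generated by -IIX, -ZII, -IZI, among other valid generating sets.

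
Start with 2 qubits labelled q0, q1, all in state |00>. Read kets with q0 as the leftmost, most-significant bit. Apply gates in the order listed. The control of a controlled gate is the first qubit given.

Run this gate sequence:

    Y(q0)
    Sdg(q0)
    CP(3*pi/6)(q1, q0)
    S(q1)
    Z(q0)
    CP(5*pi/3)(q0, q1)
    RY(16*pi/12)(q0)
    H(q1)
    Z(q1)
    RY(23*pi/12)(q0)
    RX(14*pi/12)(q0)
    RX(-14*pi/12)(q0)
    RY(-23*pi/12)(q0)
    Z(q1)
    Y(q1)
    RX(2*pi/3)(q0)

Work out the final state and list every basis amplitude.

After the circuit, the state carries amplitude sqrt(6)*(-1 - I)/8 on |00>, sqrt(6)*(1 + I)/8 on |01>, sqrt(2)*(-3 - I)/8 on |10>, sqrt(2)*(3 + I)/8 on |11>. Key observation: gates 9-14 undo each other exactly, leaving only the rest of the circuit to track.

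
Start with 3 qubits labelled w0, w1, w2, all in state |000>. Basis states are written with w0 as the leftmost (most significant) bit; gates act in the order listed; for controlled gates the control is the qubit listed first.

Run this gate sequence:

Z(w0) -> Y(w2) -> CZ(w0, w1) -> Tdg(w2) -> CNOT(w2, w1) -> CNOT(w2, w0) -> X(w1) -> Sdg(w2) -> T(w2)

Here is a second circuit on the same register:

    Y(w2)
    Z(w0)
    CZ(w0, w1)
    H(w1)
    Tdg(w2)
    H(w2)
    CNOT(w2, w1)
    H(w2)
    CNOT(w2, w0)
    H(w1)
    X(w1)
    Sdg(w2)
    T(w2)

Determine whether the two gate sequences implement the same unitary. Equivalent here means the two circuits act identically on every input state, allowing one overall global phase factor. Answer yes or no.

No: there is an input state on which the two circuits produce genuinely different outputs (not merely differing by a phase).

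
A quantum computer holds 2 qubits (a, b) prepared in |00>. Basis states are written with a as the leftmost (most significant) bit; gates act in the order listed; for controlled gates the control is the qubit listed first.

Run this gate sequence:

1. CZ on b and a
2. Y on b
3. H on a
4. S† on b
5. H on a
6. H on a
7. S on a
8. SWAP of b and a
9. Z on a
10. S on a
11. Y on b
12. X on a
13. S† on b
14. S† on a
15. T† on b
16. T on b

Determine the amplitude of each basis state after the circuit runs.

After the circuit, the state carries amplitude -sqrt(2)*I/2 on |00>, -sqrt(2)*I/2 on |01>, 0 on |10>, 0 on |11>.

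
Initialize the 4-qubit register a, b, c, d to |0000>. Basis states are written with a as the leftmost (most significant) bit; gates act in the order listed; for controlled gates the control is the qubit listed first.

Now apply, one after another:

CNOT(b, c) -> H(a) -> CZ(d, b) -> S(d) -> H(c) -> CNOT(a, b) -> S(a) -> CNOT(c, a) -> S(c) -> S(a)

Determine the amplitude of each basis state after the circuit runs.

After the circuit, the state carries amplitude 1/2 on |0000>, -1/2 on |0110>, -1/2 on |1010>, -1/2 on |1100>, and 0 on every other basis state.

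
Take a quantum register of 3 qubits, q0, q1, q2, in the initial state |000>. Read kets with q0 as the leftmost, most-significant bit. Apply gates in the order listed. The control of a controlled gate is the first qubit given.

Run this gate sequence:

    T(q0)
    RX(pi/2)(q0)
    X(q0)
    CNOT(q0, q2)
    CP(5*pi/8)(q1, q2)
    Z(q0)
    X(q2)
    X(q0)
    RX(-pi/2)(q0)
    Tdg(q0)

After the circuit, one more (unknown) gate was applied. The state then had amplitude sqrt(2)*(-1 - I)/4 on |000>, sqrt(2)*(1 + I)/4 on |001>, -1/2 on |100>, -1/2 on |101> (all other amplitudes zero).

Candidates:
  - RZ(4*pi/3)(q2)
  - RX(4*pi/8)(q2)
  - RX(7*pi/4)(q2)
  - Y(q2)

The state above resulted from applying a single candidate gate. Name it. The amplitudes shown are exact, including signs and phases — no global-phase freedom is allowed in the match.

The applied gate was RX(4*pi/8)(q2).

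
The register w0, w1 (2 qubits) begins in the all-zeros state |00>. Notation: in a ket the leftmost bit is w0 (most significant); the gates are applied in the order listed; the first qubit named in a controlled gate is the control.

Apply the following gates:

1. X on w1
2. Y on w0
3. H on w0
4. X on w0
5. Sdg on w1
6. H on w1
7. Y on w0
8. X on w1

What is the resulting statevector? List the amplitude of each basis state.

After the circuit, the state carries amplitude I/2 on |00>, -I/2 on |01>, I/2 on |10>, -I/2 on |11>.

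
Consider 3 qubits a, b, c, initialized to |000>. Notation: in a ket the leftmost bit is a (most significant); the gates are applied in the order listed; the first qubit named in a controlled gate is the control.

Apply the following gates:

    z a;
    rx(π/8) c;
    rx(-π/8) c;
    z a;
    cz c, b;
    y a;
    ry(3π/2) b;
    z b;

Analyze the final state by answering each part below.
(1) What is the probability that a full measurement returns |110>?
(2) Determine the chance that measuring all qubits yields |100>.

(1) A full measurement returns |110> with probability 1/2. Key observation: steps 1-4 multiply out to the identity, so the circuit reduces to the remaining gates.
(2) A full measurement returns |100> with probability 1/2.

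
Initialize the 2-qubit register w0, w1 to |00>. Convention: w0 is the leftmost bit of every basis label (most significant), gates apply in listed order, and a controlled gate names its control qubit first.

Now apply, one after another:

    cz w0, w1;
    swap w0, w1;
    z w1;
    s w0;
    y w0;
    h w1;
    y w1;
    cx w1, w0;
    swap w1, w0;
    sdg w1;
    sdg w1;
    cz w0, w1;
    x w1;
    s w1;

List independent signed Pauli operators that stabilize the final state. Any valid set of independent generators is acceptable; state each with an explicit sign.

The stabilizer group can be generated by +XY, +ZZ, among other valid generating sets.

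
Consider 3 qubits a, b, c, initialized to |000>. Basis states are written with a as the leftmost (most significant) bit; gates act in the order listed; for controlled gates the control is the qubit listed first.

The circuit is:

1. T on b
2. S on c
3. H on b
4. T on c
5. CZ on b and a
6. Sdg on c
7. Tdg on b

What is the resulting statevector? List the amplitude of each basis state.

After the circuit, the state carries amplitude sqrt(2)/2 on |000>, -sqrt(2)*exp(3*I*pi/4)/2 on |010>, and 0 on every other basis state.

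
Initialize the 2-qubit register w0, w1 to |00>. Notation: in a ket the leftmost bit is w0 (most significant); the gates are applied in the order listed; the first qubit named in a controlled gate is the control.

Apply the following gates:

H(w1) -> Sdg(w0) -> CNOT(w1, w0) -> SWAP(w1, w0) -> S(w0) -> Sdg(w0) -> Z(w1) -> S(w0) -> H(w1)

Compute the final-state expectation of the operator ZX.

The expectation value of ZX is 1.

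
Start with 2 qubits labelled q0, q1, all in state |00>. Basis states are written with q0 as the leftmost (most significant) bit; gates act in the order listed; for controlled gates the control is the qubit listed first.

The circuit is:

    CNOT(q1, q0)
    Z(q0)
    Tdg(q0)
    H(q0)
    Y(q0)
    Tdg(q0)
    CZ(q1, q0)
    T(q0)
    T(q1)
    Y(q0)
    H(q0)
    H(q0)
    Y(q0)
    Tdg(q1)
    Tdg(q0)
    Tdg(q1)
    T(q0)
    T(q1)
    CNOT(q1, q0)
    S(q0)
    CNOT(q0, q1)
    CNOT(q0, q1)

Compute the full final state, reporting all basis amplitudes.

The resulting statevector has amplitude -sqrt(2)*I/2 on |00>, 0 on |01>, -sqrt(2)/2 on |10>, 0 on |11>. Key observation: the block from step 8 through step 15 cancels to the identity and can be dropped.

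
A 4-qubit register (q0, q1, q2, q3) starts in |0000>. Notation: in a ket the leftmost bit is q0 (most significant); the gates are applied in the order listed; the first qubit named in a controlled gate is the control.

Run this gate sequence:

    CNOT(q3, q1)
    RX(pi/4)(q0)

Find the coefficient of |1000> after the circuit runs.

The final state's coefficient on |1000> equals -I*sqrt(2 - sqrt(2))/2.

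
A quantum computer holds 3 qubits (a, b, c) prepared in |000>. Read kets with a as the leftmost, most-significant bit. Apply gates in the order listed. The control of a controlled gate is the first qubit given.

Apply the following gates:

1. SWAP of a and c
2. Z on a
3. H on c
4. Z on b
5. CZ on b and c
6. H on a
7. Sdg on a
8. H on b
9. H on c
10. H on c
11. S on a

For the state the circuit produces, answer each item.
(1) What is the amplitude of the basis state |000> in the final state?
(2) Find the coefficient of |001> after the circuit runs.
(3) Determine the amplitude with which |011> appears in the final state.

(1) The amplitude on |000> is sqrt(2)/4. Key observation: gates 9-10 undo each other exactly, leaving only the rest of the circuit to track.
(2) |001> carries amplitude sqrt(2)/4 in the final state.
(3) The amplitude on |011> is sqrt(2)/4.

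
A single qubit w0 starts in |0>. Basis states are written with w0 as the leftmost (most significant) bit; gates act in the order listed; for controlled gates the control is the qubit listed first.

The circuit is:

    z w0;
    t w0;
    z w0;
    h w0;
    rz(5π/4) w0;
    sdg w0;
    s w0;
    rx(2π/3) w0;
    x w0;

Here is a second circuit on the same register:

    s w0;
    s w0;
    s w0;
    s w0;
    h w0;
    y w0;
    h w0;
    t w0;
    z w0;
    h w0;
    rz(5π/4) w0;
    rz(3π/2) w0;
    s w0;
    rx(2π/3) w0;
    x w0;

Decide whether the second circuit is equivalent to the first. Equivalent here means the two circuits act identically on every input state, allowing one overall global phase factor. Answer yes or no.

No: there is an input state on which the two circuits produce genuinely different outputs (not merely differing by a phase).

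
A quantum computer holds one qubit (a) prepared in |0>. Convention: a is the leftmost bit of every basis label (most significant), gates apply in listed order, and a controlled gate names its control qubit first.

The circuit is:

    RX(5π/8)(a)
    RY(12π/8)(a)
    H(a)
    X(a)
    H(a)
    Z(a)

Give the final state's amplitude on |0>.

|0> carries amplitude sqrt(2)*exp(11*I*pi/16)/2 in the final state.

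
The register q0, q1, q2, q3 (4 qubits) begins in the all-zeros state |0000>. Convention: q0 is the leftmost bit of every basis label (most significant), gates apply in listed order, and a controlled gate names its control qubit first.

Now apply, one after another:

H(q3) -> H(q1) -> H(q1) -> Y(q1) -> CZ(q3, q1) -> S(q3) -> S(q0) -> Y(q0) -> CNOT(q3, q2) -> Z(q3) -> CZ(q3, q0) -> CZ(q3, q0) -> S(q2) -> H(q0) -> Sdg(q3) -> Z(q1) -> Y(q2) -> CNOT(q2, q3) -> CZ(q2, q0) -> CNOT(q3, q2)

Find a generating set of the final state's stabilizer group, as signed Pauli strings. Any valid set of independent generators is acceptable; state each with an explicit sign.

One valid set of independent stabilizer generators is +XIZI, -ZIYI, -IZII, -IIIZ (any independent generating set of the same group is equally correct). Key observation: steps 11-12 multiply out to the identity, so the circuit reduces to the remaining gates.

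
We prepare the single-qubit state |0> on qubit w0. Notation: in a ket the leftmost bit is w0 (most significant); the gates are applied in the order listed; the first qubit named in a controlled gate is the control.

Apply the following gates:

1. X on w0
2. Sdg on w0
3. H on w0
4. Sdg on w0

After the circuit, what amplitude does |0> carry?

The final state's coefficient on |0> equals -sqrt(2)*I/2.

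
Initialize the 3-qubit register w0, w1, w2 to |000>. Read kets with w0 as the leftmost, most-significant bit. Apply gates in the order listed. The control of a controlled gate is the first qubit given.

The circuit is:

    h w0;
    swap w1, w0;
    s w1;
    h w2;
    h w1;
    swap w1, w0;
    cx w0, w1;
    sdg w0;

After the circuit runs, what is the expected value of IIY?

The observable IIY averages to 0.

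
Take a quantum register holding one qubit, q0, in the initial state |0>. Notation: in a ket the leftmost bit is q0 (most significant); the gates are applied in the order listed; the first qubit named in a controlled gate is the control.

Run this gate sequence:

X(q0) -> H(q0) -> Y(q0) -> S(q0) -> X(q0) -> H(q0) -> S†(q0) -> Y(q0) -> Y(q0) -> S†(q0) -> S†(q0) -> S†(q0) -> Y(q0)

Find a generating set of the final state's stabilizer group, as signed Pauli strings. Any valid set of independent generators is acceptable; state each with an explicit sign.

The final state is stabilized by the group generated by +Y; other independent generating sets are equally valid.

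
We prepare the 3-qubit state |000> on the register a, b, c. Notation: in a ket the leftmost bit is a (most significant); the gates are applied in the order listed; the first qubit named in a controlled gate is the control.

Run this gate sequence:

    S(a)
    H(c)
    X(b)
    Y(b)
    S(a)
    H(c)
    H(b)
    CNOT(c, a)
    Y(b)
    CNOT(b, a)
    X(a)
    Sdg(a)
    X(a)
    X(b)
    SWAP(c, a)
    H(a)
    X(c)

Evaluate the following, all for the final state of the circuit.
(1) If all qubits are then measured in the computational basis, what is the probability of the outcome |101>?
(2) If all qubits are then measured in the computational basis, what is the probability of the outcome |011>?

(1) The probability of measuring |101> is 0.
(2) A full measurement returns |011> with probability 1/4.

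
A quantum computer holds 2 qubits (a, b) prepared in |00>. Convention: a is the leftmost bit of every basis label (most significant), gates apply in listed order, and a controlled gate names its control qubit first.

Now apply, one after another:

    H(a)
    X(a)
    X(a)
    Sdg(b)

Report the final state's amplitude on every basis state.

After the circuit, the state carries amplitude sqrt(2)/2 on |00>, 0 on |01>, sqrt(2)/2 on |10>, 0 on |11>.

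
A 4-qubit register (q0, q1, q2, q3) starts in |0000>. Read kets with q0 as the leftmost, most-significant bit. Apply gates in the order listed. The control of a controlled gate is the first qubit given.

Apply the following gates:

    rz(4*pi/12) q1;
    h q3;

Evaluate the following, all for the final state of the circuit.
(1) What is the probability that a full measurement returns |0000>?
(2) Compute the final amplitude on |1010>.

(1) Outcome |0000> occurs with probability 1/2.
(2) |1010> carries amplitude 0 in the final state.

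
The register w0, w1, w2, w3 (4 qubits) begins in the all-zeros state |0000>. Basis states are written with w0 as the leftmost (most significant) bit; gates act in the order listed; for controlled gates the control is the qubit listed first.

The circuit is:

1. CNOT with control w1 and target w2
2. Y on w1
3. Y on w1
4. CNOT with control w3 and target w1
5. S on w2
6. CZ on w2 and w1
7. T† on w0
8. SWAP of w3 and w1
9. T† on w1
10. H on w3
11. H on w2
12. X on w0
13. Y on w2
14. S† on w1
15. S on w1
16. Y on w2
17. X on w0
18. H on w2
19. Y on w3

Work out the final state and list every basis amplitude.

The resulting statevector has amplitude -sqrt(2)*I/2 on |0000>, sqrt(2)*I/2 on |0001>, and 0 on every other basis state.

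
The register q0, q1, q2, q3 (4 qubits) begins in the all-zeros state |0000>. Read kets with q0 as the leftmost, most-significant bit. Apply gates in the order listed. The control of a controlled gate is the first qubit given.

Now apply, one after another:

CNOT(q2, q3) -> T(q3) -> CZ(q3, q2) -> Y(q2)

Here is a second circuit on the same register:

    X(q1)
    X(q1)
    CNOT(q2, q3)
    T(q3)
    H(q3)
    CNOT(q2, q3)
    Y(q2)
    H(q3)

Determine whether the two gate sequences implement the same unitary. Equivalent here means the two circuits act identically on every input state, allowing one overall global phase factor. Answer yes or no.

Yes, they are equivalent — the unitaries differ by at most a global phase.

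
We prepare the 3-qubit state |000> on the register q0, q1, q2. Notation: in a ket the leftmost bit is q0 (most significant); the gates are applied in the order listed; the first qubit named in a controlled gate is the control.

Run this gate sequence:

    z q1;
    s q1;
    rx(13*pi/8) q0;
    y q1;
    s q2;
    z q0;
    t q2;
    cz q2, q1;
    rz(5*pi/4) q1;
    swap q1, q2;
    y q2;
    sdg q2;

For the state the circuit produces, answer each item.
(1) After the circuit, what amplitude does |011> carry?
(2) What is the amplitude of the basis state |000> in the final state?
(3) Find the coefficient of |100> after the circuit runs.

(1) The final state's coefficient on |011> equals 0.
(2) The final state's coefficient on |000> equals -exp(5*I*pi/8)*cos(3*pi/16).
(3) The final state's coefficient on |100> equals -exp(I*pi/8)*sin(3*pi/16).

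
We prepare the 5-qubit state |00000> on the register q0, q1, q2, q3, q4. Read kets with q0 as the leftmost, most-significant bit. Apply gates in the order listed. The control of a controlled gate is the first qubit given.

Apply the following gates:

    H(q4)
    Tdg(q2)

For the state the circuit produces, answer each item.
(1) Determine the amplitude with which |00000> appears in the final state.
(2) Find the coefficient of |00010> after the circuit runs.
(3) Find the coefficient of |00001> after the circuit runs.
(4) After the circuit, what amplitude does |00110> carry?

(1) |00000> carries amplitude sqrt(2)/2 in the final state.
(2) The final state's coefficient on |00010> equals 0.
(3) The final state's coefficient on |00001> equals sqrt(2)/2.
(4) The final state's coefficient on |00110> equals 0.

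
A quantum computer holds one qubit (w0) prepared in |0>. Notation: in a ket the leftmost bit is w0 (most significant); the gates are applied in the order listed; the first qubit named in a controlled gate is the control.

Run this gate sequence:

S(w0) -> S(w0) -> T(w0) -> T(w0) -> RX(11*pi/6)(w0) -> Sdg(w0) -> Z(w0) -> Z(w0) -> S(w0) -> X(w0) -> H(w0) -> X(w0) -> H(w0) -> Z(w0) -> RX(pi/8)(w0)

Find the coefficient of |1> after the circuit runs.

The amplitude on |1> is -cos(pi/48). Key observation: gates 11-14 undo each other exactly, leaving only the rest of the circuit to track.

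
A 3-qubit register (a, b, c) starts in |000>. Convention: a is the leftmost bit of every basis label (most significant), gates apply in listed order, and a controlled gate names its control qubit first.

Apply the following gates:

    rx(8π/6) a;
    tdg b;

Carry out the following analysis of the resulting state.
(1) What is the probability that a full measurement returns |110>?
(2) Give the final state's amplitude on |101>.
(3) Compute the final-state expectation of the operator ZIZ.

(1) Outcome |110> occurs with probability 0.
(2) The final state's coefficient on |101> equals 0.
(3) In the final state, ZIZ has expectation -1/2.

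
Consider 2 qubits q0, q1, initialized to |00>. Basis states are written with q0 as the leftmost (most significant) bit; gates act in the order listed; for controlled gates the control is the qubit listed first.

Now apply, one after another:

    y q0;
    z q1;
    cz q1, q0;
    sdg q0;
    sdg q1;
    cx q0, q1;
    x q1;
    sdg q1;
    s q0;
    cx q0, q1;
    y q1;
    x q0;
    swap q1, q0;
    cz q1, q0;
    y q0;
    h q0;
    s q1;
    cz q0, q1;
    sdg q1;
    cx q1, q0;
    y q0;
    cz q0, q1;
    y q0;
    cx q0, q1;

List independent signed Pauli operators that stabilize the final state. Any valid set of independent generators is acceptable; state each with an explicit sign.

The final state is stabilized by the group generated by -XX, +ZZ; other independent generating sets are equally valid.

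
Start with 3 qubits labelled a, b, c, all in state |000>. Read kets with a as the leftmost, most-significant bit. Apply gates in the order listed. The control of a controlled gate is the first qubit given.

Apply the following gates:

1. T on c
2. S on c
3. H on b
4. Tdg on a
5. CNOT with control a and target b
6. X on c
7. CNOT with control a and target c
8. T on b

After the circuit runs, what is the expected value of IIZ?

The observable IIZ averages to -1.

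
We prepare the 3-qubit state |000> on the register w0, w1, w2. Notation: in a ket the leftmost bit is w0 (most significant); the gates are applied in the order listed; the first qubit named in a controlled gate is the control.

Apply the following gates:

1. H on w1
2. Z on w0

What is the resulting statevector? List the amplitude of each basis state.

The final amplitudes are sqrt(2)/2 on |000>, sqrt(2)/2 on |010>, and 0 on every other basis state.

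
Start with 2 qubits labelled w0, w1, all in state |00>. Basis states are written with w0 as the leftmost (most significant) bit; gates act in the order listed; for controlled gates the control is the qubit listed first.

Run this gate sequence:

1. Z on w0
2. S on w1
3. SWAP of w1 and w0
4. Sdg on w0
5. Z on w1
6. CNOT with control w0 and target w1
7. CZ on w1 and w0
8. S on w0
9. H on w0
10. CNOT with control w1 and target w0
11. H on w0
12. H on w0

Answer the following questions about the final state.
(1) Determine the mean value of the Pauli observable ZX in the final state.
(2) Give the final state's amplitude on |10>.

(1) In the final state, ZX has expectation 0. Key observation: gates 11-12 undo each other exactly, leaving only the rest of the circuit to track.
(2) |10> carries amplitude sqrt(2)/2 in the final state.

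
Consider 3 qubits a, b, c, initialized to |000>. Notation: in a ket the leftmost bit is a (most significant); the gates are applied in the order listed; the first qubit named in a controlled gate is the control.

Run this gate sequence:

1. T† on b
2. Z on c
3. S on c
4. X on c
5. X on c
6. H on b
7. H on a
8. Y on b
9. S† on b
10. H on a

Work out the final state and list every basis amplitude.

The resulting statevector has amplitude -sqrt(2)*I/2 on |000>, sqrt(2)/2 on |010>, and 0 on every other basis state. Key observation: gates 4-5 undo each other exactly, leaving only the rest of the circuit to track.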